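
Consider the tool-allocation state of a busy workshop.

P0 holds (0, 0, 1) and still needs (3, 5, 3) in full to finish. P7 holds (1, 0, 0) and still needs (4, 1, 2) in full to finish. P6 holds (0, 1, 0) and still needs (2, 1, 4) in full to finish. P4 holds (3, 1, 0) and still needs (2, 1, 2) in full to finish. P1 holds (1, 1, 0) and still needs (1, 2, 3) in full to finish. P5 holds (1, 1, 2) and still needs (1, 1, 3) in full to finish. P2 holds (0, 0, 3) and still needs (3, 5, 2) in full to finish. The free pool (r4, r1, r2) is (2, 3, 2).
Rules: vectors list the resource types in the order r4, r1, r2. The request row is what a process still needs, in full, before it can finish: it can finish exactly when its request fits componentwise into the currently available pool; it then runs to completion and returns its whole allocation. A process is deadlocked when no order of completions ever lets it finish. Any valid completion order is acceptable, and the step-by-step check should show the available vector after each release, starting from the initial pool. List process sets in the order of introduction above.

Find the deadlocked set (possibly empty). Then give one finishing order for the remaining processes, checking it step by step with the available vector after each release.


The deadlocked set is P0, P6, P1, P5 and P2.
Key observation: after P4, P7 the pool peaks at (6, 4, 2), and each blocked process is short somewhere: P0 on r1, r2; P6 on r2; P1 on r2; P5 on r2; P2 on r1.
The rest can finish in the order P4, P7. Check, step by step:
  pool = (2, 3, 2)
  P4: need (2, 1, 2) fits (2, 3, 2); releases (3, 1, 0), pool now (5, 4, 2)
  P7: need (4, 1, 2) fits (5, 4, 2); releases (1, 0, 0), pool now (6, 4, 2)
The stuck group stays short no matter what:
  P0 still needs (3, 5, 3) but only (6, 4, 2) is free — short on r1 and r2
  P6 still needs (2, 1, 4) but only (6, 4, 2) is free — short on r2
  P1 still needs (1, 2, 3) but only (6, 4, 2) is free — short on r2
  P5 still needs (1, 1, 3) but only (6, 4, 2) is free — short on r2
  P2 still needs (3, 5, 2) but only (6, 4, 2) is free — short on r1


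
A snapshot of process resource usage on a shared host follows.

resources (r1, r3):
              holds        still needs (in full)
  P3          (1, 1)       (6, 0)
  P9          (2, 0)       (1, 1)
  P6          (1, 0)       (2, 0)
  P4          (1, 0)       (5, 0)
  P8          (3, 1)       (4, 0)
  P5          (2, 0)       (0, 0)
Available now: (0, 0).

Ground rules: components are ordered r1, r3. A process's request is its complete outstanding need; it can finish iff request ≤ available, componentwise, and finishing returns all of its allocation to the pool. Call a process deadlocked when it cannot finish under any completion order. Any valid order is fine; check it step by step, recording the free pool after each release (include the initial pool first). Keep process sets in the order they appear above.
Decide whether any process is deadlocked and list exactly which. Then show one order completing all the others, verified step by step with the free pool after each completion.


Deadlocked: P3, P9, P4 and P8.
Key observation: after P5, P6 the pool peaks at (3, 0), and each blocked process is short somewhere: P3 on r1; P9 on r3; P4 on r1; P8 on r1.
One completion order for the rest: P5, P6. Check, step by step:
  pool = (0, 0)
  P5: need (0, 0) fits (0, 0); releases (2, 0), pool now (2, 0)
  P6: need (2, 0) fits (2, 0); releases (1, 0), pool now (3, 0)
The blocked processes can never fit:
  blocked: P3 wants (6, 0), pool (3, 0) — not enough r1
  blocked: P9 wants (1, 1), pool (3, 0) — not enough r3
  blocked: P4 wants (5, 0), pool (3, 0) — not enough r1
  blocked: P8 wants (4, 0), pool (3, 0) — not enough r1


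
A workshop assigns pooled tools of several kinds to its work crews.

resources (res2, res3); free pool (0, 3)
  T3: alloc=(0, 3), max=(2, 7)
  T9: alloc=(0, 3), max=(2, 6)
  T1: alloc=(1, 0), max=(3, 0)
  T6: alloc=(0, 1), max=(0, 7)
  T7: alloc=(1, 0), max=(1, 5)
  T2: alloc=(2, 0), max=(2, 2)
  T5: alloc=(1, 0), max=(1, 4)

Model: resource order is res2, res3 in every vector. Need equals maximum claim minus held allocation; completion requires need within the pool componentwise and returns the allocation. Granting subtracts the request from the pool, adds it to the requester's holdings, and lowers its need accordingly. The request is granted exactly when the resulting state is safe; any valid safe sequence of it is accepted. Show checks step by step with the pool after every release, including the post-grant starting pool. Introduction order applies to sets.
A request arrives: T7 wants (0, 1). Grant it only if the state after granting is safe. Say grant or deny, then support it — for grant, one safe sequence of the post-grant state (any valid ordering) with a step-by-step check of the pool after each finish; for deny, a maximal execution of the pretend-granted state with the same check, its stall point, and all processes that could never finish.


DENY — the pretend-granted state is unsafe.
Key observation: after T2, T1 complete, (3, 2) is the best the pool ever gets, yet each leftover process wants more res3.
After a pretend grant, a maximal execution: T2, T1 — then nothing else fits. Walking it through:
  pool = (0, 2)
  run T2 (needs (0, 2), free (0, 2)); after release of (2, 0) the pool is (2, 2)
  run T1 (needs (2, 0), free (2, 2)); after release of (1, 0) the pool is (3, 2)
  blocked: T3 wants (2, 4), pool (3, 2) — not enough res3
  blocked: T9 wants (2, 3), pool (3, 2) — not enough res3
  blocked: T6 wants (0, 6), pool (3, 2) — not enough res3
  blocked: T7 wants (0, 4), pool (3, 2) — not enough res3
  blocked: T5 wants (0, 4), pool (3, 2) — not enough res3
Processes that could never finish after the grant: T3, T9, T6, T7 and T5.


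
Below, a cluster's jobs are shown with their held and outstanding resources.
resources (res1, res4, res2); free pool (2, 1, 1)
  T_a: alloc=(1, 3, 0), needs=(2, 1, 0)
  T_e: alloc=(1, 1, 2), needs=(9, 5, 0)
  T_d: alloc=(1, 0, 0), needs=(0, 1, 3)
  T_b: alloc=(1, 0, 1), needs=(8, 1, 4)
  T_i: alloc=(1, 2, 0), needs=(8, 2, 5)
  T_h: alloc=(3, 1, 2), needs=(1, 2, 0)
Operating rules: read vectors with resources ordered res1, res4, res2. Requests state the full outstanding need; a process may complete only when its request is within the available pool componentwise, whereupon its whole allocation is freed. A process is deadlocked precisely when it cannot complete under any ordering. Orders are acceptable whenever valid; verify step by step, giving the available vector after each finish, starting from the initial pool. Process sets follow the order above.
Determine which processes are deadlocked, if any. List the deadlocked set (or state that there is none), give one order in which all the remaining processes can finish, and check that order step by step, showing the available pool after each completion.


The deadlocked set is T_e, T_b and T_i.
Key observation: T_a, T_h, T_d can finish, but then (7, 5, 3) is all there is, and the blocked group's res1 demands exceed it.
One completion order for the rest: T_a, T_h, T_d. Walking it through:
  pool = (2, 1, 1)
  T_a needs (2, 1, 0) <= (2, 1, 1) -> finishes; pool += (1, 3, 0) = (3, 4, 1)
  T_h needs (1, 2, 0) <= (3, 4, 1) -> finishes; pool += (3, 1, 2) = (6, 5, 3)
  T_d needs (0, 1, 3) <= (6, 5, 3) -> finishes; pool += (1, 0, 0) = (7, 5, 3)
The stuck group stays short no matter what:
  blocked: T_e wants (9, 5, 0), pool (7, 5, 3) — not enough res1
  blocked: T_b wants (8, 1, 4), pool (7, 5, 3) — not enough res1 and res2
  blocked: T_i wants (8, 2, 5), pool (7, 5, 3) — not enough res1 and res2


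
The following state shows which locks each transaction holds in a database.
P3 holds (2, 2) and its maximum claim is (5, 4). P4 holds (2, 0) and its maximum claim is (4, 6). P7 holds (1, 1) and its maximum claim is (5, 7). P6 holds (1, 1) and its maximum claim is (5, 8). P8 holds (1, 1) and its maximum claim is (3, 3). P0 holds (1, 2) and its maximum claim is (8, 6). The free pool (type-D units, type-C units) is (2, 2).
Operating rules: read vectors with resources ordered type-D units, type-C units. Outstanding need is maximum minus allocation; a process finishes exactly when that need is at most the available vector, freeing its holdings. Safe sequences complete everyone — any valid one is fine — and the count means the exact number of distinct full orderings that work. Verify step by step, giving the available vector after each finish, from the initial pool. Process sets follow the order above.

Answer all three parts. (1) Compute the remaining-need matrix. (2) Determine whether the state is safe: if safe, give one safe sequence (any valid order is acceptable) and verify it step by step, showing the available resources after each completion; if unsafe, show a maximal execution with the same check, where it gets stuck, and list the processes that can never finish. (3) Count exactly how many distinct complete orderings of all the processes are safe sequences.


(1) Need matrix, components ordered type-D units, type-C units:
  P3: (3, 2)
  P4: (2, 6)
  P7: (4, 6)
  P6: (4, 7)
  P8: (2, 2)
  P0: (7, 4)
(2) UNSAFE — no complete ordering exists.
Key observation: after P8, P3 the pool peaks at (5, 5), and each blocked process is short somewhere: P4 on type-C units; P7 on type-C units; P6 on type-C units; P0 on type-D units.
A maximal execution: P8, P3 — then nothing else fits. Check, step by step:
  pool = (2, 2)
  P8 needs (2, 2) <= (2, 2) -> finishes; pool += (1, 1) = (3, 3)
  P3 needs (3, 2) <= (3, 3) -> finishes; pool += (2, 2) = (5, 5)
  blocked: P4 wants (2, 6), pool (5, 5) — not enough type-C units
  blocked: P7 wants (4, 6), pool (5, 5) — not enough type-C units
  blocked: P6 wants (4, 7), pool (5, 5) — not enough type-C units
  blocked: P0 wants (7, 4), pool (5, 5) — not enough type-D units
Processes that can never finish: P4, P7, P6 and P0.
(3) Precisely 0 of the possible complete orderings are safe sequences.


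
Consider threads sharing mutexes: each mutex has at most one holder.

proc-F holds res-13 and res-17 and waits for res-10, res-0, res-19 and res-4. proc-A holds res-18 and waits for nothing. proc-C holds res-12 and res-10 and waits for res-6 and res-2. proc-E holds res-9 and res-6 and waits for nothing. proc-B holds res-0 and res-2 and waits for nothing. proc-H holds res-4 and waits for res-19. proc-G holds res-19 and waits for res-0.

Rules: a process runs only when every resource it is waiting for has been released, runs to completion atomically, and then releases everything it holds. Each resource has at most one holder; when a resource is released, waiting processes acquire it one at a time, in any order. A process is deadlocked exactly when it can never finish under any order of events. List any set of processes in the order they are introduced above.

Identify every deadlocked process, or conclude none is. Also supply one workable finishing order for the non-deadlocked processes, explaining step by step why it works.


The deadlocked set is empty.
Key observation: every chain of waits terminates; starting from the processes that wait on nothing, all the rest unlock in turn.
The rest can finish in the order proc-B, proc-G, proc-E, proc-A, proc-H, proc-C, proc-F.
Step-by-step check:
  proc-B waits on nothing -> runs at once and releases res-0 and res-2
  run proc-G (all its waits — res-0 — are resolved); releases res-19
  proc-E waits on nothing -> runs at once and releases res-9 and res-6
  proc-A waits on nothing -> runs at once and releases res-18
  run proc-H (all its waits — res-19 — are resolved); releases res-4
  run proc-C (all its waits — res-6 and res-2 — are resolved); releases res-12 and res-10
  run proc-F (all its waits — res-10, res-0, res-19 and res-4 — are resolved); releases res-13 and res-17


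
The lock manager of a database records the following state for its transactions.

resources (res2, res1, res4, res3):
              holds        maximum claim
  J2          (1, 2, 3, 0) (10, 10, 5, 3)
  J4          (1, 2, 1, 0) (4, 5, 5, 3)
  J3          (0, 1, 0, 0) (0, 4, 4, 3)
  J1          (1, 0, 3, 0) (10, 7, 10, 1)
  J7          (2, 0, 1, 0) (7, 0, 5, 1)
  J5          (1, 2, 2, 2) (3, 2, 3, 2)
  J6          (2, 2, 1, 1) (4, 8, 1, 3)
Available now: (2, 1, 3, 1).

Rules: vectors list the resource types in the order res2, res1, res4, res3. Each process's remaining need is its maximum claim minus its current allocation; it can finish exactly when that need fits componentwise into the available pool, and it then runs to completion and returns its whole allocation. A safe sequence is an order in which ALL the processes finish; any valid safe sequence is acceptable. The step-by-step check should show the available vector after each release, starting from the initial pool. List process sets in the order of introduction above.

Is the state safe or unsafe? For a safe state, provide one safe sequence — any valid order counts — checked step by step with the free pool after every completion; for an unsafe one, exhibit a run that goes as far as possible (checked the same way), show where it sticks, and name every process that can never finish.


UNSAFE.
Key observation: res2 is the bottleneck — with J5, J4, J3, J6, J7 done the pool holds (8, 8, 8, 4), short of every remaining need.
A maximal execution: J5, J4, J3, J6, J7 — then nothing else fits. Step-by-step check:
  pool = (2, 1, 3, 1)
  J5 needs (2, 0, 1, 0) <= (2, 1, 3, 1) -> finishes; pool += (1, 2, 2, 2) = (3, 3, 5, 3)
  J4 needs (3, 3, 4, 3) <= (3, 3, 5, 3) -> finishes; pool += (1, 2, 1, 0) = (4, 5, 6, 3)
  J3 needs (0, 3, 4, 3) <= (4, 5, 6, 3) -> finishes; pool += (0, 1, 0, 0) = (4, 6, 6, 3)
  J6 needs (2, 6, 0, 2) <= (4, 6, 6, 3) -> finishes; pool += (2, 2, 1, 1) = (6, 8, 7, 4)
  J7 needs (5, 0, 4, 1) <= (6, 8, 7, 4) -> finishes; pool += (2, 0, 1, 0) = (8, 8, 8, 4)
  J2 still needs (9, 8, 2, 3) but only (8, 8, 8, 4) is free — short on res2
  J1 still needs (9, 7, 7, 1) but only (8, 8, 8, 4) is free — short on res2
Never able to finish: J2 and J1.


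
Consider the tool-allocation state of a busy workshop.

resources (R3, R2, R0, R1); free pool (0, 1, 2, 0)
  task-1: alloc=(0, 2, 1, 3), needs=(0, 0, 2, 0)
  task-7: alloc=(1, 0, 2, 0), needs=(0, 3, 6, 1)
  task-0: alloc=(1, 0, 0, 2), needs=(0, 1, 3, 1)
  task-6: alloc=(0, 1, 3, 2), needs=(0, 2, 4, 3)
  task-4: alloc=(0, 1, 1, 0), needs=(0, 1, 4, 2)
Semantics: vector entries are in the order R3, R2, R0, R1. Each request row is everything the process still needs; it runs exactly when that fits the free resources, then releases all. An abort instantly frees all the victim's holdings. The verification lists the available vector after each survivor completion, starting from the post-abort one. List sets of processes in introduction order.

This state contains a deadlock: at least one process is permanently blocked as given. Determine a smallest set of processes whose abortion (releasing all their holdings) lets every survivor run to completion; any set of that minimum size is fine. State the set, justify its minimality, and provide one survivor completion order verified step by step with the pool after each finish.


The answer: abort task-7.
Key observation: the deadlocked task-6 becomes finishable only because task-7 released (1, 0, 2, 0); it completes at step 2 below.
Why nothing smaller works: aborting no one leaves the state deadlocked as given.
The survivors complete as task-1, task-6, task-0, task-4. Step-by-step check (starting from the post-abort pool):
  pool = (1, 1, 4, 0)
  run task-1 (needs (0, 0, 2, 0), free (1, 1, 4, 0)); after release of (0, 2, 1, 3) the pool is (1, 3, 5, 3)
  run task-6 (needs (0, 2, 4, 3), free (1, 3, 5, 3)); after release of (0, 1, 3, 2) the pool is (1, 4, 8, 5)
  run task-0 (needs (0, 1, 3, 1), free (1, 4, 8, 5)); after release of (1, 0, 0, 2) the pool is (2, 4, 8, 7)
  run task-4 (needs (0, 1, 4, 2), free (2, 4, 8, 7)); after release of (0, 1, 1, 0) the pool is (2, 5, 9, 7)


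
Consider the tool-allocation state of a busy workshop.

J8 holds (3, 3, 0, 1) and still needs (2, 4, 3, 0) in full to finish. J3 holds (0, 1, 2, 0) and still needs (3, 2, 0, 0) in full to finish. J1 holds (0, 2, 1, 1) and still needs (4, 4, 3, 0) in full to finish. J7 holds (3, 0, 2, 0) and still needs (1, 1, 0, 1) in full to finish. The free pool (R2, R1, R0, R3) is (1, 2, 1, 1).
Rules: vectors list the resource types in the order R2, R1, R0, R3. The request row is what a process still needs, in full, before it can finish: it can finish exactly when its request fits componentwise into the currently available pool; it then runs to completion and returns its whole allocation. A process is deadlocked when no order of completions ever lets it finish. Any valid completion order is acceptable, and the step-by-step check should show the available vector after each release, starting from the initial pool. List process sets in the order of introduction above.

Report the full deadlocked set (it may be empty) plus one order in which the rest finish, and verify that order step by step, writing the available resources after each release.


Deadlocked set: J8 and J1.
Key observation: the pool after J7, J3 is (4, 3, 5, 1); every surviving request exceeds it in R1, so progress ends there.
The rest can finish in the order J7, J3. Walking it through:
  pool = (1, 2, 1, 1)
  J7 needs (1, 1, 0, 1) <= (1, 2, 1, 1) -> finishes; pool += (3, 0, 2, 0) = (4, 2, 3, 1)
  J3 needs (3, 2, 0, 0) <= (4, 2, 3, 1) -> finishes; pool += (0, 1, 2, 0) = (4, 3, 5, 1)
None of the blocked processes ever fits:
  blocked: J8 wants (2, 4, 3, 0), pool (4, 3, 5, 1) — not enough R1
  blocked: J1 wants (4, 4, 3, 0), pool (4, 3, 5, 1) — not enough R1


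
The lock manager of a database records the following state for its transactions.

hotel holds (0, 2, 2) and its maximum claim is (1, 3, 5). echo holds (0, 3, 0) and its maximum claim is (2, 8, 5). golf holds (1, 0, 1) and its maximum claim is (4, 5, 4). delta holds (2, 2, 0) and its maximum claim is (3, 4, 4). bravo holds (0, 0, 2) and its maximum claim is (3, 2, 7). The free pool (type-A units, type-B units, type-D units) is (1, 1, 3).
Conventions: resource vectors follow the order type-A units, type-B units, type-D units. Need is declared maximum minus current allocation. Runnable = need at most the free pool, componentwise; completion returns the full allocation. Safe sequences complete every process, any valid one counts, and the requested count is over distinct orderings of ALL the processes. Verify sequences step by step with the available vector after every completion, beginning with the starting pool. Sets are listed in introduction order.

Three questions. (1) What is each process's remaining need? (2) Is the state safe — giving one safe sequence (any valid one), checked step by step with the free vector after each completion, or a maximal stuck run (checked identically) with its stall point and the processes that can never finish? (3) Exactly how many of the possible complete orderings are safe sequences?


(1) Outstanding need per process (order type-A units, type-B units, type-D units):
  hotel: (1, 1, 3)
  echo: (2, 5, 5)
  golf: (3, 5, 3)
  delta: (1, 2, 4)
  bravo: (3, 2, 5)
(2) The state is SAFE; one workable sequence: hotel, delta, bravo, echo, golf.
Key observation: hotel is the earliest step where a requested resource binds exactly: need (1, 1, 3), pool (1, 1, 3) at its turn.
Verifying each step:
  pool = (1, 1, 3)
  hotel: need (1, 1, 3) fits (1, 1, 3); releases (0, 2, 2), pool now (1, 3, 5)
  delta: need (1, 2, 4) fits (1, 3, 5); releases (2, 2, 0), pool now (3, 5, 5)
  bravo: need (3, 2, 5) fits (3, 5, 5); releases (0, 0, 2), pool now (3, 5, 7)
  echo: need (2, 5, 5) fits (3, 5, 7); releases (0, 3, 0), pool now (3, 8, 7)
  golf: need (3, 5, 3) fits (3, 8, 7); releases (1, 0, 1), pool now (4, 8, 8)
(3) Precisely 6 of the possible complete orderings are safe sequences.


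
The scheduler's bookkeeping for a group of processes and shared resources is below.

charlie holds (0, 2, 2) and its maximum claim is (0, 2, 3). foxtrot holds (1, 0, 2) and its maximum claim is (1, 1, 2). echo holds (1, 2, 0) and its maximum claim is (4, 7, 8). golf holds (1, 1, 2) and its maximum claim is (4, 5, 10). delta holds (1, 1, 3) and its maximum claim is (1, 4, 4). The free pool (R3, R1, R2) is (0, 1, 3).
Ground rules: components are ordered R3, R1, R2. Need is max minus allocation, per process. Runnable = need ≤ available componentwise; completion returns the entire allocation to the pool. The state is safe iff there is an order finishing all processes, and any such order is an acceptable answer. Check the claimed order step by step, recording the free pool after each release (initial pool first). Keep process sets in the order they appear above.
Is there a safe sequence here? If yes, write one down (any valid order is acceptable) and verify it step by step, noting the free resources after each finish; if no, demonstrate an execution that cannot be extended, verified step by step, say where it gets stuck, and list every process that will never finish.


UNSAFE.
Key observation: after charlie, delta, foxtrot complete, (2, 4, 10) is the best the pool ever gets, yet each leftover process wants more R3.
A maximal execution: charlie, delta, foxtrot — then nothing else fits. Step-by-step check:
  pool = (0, 1, 3)
  charlie needs (0, 0, 1) <= (0, 1, 3) -> finishes; pool += (0, 2, 2) = (0, 3, 5)
  delta needs (0, 3, 1) <= (0, 3, 5) -> finishes; pool += (1, 1, 3) = (1, 4, 8)
  foxtrot needs (0, 1, 0) <= (1, 4, 8) -> finishes; pool += (1, 0, 2) = (2, 4, 10)
  echo cannot run: need (3, 5, 8) vs free (2, 4, 10) (insufficient R3 and R1)
  golf cannot run: need (3, 4, 8) vs free (2, 4, 10) (insufficient R3)
Never able to finish: echo and golf.


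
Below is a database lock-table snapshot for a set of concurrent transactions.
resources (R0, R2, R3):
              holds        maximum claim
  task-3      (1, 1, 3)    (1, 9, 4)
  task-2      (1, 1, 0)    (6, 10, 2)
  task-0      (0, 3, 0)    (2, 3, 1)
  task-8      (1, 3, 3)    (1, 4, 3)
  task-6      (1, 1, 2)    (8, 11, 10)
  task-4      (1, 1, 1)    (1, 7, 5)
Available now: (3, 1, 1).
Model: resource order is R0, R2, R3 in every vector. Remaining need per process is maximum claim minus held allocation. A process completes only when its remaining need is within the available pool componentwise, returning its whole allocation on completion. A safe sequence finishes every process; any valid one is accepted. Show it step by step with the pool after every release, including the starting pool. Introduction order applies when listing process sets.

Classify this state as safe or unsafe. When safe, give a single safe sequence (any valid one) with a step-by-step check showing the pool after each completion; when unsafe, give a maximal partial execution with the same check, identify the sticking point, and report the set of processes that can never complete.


SAFE, for example via the order task-8, task-0, task-4, task-3, task-2, task-6.
Key observation: the first exact fit in this order is task-8 — it needs (0, 1, 0) with (3, 1, 1) free, meeting a requested resource to the last unit.
Step-by-step check:
  pool = (3, 1, 1)
  task-8: need (0, 1, 0) fits (3, 1, 1); releases (1, 3, 3), pool now (4, 4, 4)
  task-0: need (2, 0, 1) fits (4, 4, 4); releases (0, 3, 0), pool now (4, 7, 4)
  task-4: need (0, 6, 4) fits (4, 7, 4); releases (1, 1, 1), pool now (5, 8, 5)
  task-3: need (0, 8, 1) fits (5, 8, 5); releases (1, 1, 3), pool now (6, 9, 8)
  task-2: need (5, 9, 2) fits (6, 9, 8); releases (1, 1, 0), pool now (7, 10, 8)
  task-6: need (7, 10, 8) fits (7, 10, 8); releases (1, 1, 2), pool now (8, 11, 10)


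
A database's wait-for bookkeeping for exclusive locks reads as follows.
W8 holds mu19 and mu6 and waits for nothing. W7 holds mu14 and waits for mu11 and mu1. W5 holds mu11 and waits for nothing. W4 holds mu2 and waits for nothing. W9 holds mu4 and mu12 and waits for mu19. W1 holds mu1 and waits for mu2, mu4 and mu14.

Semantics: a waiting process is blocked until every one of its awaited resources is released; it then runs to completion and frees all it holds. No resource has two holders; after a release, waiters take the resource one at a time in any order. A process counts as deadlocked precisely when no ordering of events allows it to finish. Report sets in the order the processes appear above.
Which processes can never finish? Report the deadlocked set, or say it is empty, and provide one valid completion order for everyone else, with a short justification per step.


The deadlocked set is W7 and W1.
Key observation: the waits loop around W7 -> W1 -> W7 with no way out; no other process is dragged down with it.
A valid finishing order for the others: W8, W9, W5, W4.
Verifying each step:
  run W8 (it waits on nothing); releases mu19 and mu6
  W9: everything it awaited (mu19) is free; runs, freeing mu4 and mu12
  run W5 (it waits on nothing); releases mu11
  run W4 (it waits on nothing); releases mu2


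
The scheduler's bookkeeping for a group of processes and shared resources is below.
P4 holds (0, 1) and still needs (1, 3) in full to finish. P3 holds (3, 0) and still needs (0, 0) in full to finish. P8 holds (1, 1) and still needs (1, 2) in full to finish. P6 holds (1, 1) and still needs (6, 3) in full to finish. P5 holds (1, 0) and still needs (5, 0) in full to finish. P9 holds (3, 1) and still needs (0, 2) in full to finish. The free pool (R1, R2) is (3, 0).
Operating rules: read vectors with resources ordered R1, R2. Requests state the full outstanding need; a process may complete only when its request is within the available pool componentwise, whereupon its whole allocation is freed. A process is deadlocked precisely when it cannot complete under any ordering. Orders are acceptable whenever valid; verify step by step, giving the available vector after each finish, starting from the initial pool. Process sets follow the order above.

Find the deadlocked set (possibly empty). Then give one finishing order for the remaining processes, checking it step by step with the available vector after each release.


The deadlocked set is P4, P8, P6 and P9.
Key observation: R2 is the bottleneck — with P3, P5 done the pool holds (7, 0), short of every remaining need.
The rest can finish in the order P3, P5. Walking it through:
  pool = (3, 0)
  run P3 (needs (0, 0), free (3, 0)); after release of (3, 0) the pool is (6, 0)
  run P5 (needs (5, 0), free (6, 0)); after release of (1, 0) the pool is (7, 0)
None of the blocked processes ever fits:
  blocked: P4 wants (1, 3), pool (7, 0) — not enough R2
  blocked: P8 wants (1, 2), pool (7, 0) — not enough R2
  blocked: P6 wants (6, 3), pool (7, 0) — not enough R2
  blocked: P9 wants (0, 2), pool (7, 0) — not enough R2


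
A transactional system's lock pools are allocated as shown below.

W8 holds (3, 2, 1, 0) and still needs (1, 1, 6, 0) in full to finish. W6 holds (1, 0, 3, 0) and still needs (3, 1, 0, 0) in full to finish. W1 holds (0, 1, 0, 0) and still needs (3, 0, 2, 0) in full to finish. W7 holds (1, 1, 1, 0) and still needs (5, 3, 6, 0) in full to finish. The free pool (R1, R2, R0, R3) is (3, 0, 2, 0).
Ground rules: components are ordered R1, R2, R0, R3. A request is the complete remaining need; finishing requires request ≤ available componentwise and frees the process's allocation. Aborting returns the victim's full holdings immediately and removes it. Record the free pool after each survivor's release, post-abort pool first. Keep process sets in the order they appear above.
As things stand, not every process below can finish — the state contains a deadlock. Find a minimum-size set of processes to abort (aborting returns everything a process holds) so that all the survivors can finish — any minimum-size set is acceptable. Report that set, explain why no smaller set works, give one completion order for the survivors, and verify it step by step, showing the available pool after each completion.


The answer: abort W7.
Key observation: W8 was stuck for good until W7 gave back (1, 1, 1, 0); in the order shown it finishes at step 3.
No smaller set exists: with zero aborts the deadlock remains.
One survivor order: W1, W6, W8. Step-by-step check (post-abort pool first):
  pool = (4, 1, 3, 0)
  run W1 (needs (3, 0, 2, 0), free (4, 1, 3, 0)); after release of (0, 1, 0, 0) the pool is (4, 2, 3, 0)
  run W6 (needs (3, 1, 0, 0), free (4, 2, 3, 0)); after release of (1, 0, 3, 0) the pool is (5, 2, 6, 0)
  run W8 (needs (1, 1, 6, 0), free (5, 2, 6, 0)); after release of (3, 2, 1, 0) the pool is (8, 4, 7, 0)


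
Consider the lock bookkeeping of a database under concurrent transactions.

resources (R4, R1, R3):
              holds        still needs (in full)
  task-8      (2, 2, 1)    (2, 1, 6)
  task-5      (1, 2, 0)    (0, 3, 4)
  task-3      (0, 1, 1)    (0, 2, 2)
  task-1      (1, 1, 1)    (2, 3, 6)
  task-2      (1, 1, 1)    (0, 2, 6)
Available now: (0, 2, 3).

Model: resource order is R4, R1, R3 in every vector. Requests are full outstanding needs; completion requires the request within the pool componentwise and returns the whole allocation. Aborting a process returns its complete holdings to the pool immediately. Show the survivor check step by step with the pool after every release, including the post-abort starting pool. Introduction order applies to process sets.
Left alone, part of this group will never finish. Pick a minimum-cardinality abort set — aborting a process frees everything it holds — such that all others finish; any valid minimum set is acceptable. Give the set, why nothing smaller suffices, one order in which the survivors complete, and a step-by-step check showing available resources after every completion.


The answer: abort task-8 and task-1.
Key observation: the returned (3, 3, 2) from task-8 and task-1 is what brings task-2 — unrunnable before, under any order — into play at step 3.
No one abort is enough; case by case: task-8 alone leaves task-1 blocked (short on R3); task-5 alone leaves task-8 blocked (short on R4 and R3); task-3 alone leaves task-8 blocked (short on R4 and R3); task-1 alone leaves task-8 blocked (short on R3); task-2 alone leaves task-8 blocked (short on R3).
The survivors complete as task-5, task-3, task-2. Check, step by step (starting from the post-abort pool):
  pool = (3, 5, 5)
  run task-5 (needs (0, 3, 4), free (3, 5, 5)); after release of (1, 2, 0) the pool is (4, 7, 5)
  run task-3 (needs (0, 2, 2), free (4, 7, 5)); after release of (0, 1, 1) the pool is (4, 8, 6)
  run task-2 (needs (0, 2, 6), free (4, 8, 6)); after release of (1, 1, 1) the pool is (5, 9, 7)


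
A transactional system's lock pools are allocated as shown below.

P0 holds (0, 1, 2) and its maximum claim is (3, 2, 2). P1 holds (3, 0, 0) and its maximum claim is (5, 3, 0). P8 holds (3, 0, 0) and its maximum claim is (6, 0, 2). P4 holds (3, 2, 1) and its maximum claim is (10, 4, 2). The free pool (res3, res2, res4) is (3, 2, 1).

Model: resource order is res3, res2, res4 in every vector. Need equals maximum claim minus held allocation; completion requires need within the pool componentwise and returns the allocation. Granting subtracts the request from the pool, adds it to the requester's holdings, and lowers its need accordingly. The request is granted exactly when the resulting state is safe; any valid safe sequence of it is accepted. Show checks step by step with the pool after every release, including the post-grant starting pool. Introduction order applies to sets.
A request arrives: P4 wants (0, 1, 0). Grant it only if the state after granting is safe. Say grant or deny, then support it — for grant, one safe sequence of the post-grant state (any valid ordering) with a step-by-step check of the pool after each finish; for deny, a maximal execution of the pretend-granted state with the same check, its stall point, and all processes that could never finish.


DENY — the pretend-granted state is unsafe.
Key observation: after P0, P8 the pool peaks at (6, 2, 3), and each blocked process is short somewhere: P1 on res2; P4 on res3.
Pretend the grant happened; the run P0, P8 goes as far as possible. Walking it through:
  pool = (3, 1, 1)
  P0 needs (3, 1, 0) <= (3, 1, 1) -> finishes; pool += (0, 1, 2) = (3, 2, 3)
  P8 needs (3, 0, 2) <= (3, 2, 3) -> finishes; pool += (3, 0, 0) = (6, 2, 3)
  blocked: P1 wants (2, 3, 0), pool (6, 2, 3) — not enough res2
  blocked: P4 wants (7, 1, 1), pool (6, 2, 3) — not enough res3
Had the request been granted, P1 and P4 could never finish.


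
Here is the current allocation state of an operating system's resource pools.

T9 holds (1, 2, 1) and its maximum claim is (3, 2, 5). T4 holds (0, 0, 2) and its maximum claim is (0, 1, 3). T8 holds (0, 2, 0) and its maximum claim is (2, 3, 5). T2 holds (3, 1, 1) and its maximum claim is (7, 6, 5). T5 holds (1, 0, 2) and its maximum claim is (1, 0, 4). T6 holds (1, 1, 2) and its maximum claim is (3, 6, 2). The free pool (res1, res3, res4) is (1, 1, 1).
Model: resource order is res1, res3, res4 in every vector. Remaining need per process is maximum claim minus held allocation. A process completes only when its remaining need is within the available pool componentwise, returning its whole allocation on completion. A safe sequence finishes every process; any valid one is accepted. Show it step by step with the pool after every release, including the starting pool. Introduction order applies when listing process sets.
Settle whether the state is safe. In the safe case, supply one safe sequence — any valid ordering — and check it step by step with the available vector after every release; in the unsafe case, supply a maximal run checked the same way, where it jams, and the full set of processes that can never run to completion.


SAFE, for example via the order T4, T5, T9, T8, T6, T2.
Key observation: T4 is the earliest step where a requested resource binds exactly: need (0, 1, 1), pool (1, 1, 1) at its turn.
Walking it through:
  pool = (1, 1, 1)
  run T4 (needs (0, 1, 1), free (1, 1, 1)); after release of (0, 0, 2) the pool is (1, 1, 3)
  run T5 (needs (0, 0, 2), free (1, 1, 3)); after release of (1, 0, 2) the pool is (2, 1, 5)
  run T9 (needs (2, 0, 4), free (2, 1, 5)); after release of (1, 2, 1) the pool is (3, 3, 6)
  run T8 (needs (2, 1, 5), free (3, 3, 6)); after release of (0, 2, 0) the pool is (3, 5, 6)
  run T6 (needs (2, 5, 0), free (3, 5, 6)); after release of (1, 1, 2) the pool is (4, 6, 8)
  run T2 (needs (4, 5, 4), free (4, 6, 8)); after release of (3, 1, 1) the pool is (7, 7, 9)


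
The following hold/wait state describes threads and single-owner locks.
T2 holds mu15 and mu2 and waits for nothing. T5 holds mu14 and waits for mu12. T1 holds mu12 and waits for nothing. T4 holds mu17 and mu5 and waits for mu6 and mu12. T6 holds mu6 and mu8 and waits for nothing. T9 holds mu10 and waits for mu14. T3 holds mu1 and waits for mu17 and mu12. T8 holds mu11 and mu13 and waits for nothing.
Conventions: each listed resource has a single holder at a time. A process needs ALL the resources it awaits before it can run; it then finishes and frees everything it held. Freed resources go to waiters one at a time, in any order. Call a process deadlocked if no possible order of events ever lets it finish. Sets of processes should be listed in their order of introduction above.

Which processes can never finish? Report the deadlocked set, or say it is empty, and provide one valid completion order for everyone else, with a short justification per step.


The deadlocked set is empty.
Key observation: there is no circular wait here — follow any chain and it reaches a process that is free to run now.
A valid finishing order for the others: T6, T8, T1, T4, T2, T5, T9, T3.
Step-by-step check:
  T6 waits on nothing -> runs at once and releases mu6 and mu8
  T8 waits on nothing -> runs at once and releases mu11 and mu13
  T1 waits on nothing -> runs at once and releases mu12
  T4: everything it awaited (mu6 and mu12) is free; runs, freeing mu17 and mu5
  T2 waits on nothing -> runs at once and releases mu15 and mu2
  T5: everything it awaited (mu12) is free; runs, freeing mu14
  T9: everything it awaited (mu14) is free; runs, freeing mu10
  T3: everything it awaited (mu17 and mu12) is free; runs, freeing mu1


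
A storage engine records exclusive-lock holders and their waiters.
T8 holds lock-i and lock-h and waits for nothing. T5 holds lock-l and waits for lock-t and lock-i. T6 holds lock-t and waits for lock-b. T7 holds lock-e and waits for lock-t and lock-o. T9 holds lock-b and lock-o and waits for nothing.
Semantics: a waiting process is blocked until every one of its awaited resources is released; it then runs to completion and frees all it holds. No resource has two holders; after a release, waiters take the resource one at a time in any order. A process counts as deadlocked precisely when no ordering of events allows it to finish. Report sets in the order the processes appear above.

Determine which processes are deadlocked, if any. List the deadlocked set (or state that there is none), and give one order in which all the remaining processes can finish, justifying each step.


The deadlocked set is empty.
Key observation: no waiting chain loops back on itself — every chain ends at a process that waits on nothing, so everyone eventually runs.
The rest can finish in the order T8, T9, T6, T5, T7.
Walking it through:
  T8: no waits; runs immediately, freeing lock-i and lock-h
  T9: no waits; runs immediately, freeing lock-b and lock-o
  T6 waits on lock-b — all released -> runs and releases lock-t
  T5 waits on lock-t and lock-i — all released -> runs and releases lock-l
  T7 waits on lock-t and lock-o — all released -> runs and releases lock-e


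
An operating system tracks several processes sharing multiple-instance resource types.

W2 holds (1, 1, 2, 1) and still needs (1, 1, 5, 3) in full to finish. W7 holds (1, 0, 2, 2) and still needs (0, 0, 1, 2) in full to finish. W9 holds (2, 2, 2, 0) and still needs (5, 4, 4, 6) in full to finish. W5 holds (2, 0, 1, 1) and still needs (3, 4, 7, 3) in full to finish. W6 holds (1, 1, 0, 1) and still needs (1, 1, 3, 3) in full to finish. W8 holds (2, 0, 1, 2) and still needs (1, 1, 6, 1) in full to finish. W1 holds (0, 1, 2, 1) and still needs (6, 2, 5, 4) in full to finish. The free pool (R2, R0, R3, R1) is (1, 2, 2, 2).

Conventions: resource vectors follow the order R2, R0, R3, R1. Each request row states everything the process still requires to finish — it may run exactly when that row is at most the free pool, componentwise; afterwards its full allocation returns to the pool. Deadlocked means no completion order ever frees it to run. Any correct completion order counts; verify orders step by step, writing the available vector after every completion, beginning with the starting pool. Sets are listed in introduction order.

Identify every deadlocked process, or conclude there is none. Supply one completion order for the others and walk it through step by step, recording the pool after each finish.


The deadlocked set is W2, W9, W5, W8 and W1.
Key observation: after W7, W6 the pool peaks at (3, 3, 4, 5), and each blocked process is short somewhere: W2 on R3; W9 on R2, R0, R1; W5 on R0, R3; W8 on R3; W1 on R2, R3.
One completion order for the rest: W7, W6. Verifying each step:
  pool = (1, 2, 2, 2)
  run W7 (needs (0, 0, 1, 2), free (1, 2, 2, 2)); after release of (1, 0, 2, 2) the pool is (2, 2, 4, 4)
  run W6 (needs (1, 1, 3, 3), free (2, 2, 4, 4)); after release of (1, 1, 0, 1) the pool is (3, 3, 4, 5)
The blocked processes can never fit:
  W2 cannot run: need (1, 1, 5, 3) vs free (3, 3, 4, 5) (insufficient R3)
  W9 cannot run: need (5, 4, 4, 6) vs free (3, 3, 4, 5) (insufficient R2, R0 and R1)
  W5 cannot run: need (3, 4, 7, 3) vs free (3, 3, 4, 5) (insufficient R0 and R3)
  W8 cannot run: need (1, 1, 6, 1) vs free (3, 3, 4, 5) (insufficient R3)
  W1 cannot run: need (6, 2, 5, 4) vs free (3, 3, 4, 5) (insufficient R2 and R3)


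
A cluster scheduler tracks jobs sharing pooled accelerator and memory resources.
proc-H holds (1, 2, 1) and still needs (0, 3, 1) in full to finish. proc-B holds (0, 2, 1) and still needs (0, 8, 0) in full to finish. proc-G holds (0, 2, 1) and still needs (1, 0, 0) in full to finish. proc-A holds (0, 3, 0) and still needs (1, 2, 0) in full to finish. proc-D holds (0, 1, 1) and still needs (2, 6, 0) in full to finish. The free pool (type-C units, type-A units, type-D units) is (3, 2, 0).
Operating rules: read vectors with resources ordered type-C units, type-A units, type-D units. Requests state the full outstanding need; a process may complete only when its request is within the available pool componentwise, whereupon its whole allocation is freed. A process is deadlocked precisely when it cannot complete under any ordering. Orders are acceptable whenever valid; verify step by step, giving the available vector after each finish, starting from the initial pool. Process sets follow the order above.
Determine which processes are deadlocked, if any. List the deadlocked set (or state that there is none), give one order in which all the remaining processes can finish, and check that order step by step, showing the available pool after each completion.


No process is deadlocked.
Key observation: starting with proc-G, each completion frees enough for the next — no one is permanently blocked.
The rest can finish in the order proc-G, proc-H, proc-A, proc-D, proc-B. Walking it through:
  pool = (3, 2, 0)
  run proc-G (needs (1, 0, 0), free (3, 2, 0)); after release of (0, 2, 1) the pool is (3, 4, 1)
  run proc-H (needs (0, 3, 1), free (3, 4, 1)); after release of (1, 2, 1) the pool is (4, 6, 2)
  run proc-A (needs (1, 2, 0), free (4, 6, 2)); after release of (0, 3, 0) the pool is (4, 9, 2)
  run proc-D (needs (2, 6, 0), free (4, 9, 2)); after release of (0, 1, 1) the pool is (4, 10, 3)
  run proc-B (needs (0, 8, 0), free (4, 10, 3)); after release of (0, 2, 1) the pool is (4, 12, 4)
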